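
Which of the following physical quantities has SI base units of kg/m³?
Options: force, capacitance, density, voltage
Checking the SI base units of each option:
  force (F = ma): kg·m/s²  ✗
  capacitance (C = Q/V): s⁴·A²/(kg·m²)  ✗
  density (ρ = m/V): kg/m³  ✓ matches
  voltage (V = IR): kg·m²/(s³·A)  ✗

Only density has units kg/m³.

Answer: density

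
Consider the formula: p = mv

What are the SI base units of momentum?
Units of each symbol in p = mv:
  m (mass): kg
  v (velocity): m/s

Multiplying the contributions: [kg] · [m/s]
Adding exponents of each base unit: kg: 1, m: 1, s: -1
SI base units of momentum: kg·m/s

Answer: kg·m/s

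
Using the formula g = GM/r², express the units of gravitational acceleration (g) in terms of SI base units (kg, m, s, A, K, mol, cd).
Units of each symbol in g = GM/r²:
  G (gravitational constant): m³/(kg·s²)
  M (mass): kg
  r (distance): m  → to the power 2 in the denominator, contributes 1/m²

Multiplying the contributions: [m³/(kg·s²)] · [kg] · [1/m²]
Adding exponents of each base unit: m: 1, s: -2
SI base units of gravitational acceleration: m/s²

Answer: m/s²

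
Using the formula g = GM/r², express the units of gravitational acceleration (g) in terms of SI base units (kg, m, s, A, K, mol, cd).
Units of each symbol in g = GM/r²:
  G (gravitational constant): m³/(kg·s²)
  M (mass): kg
  r (distance): m  → to the power 2 in the denominator, contributes 1/m²

Multiplying the contributions: [m³/(kg·s²)] · [kg] · [1/m²]
Adding exponents of each base unit: m: 1, s: -2
SI base units of gravitational acceleration: m/s²

Answer: m/s²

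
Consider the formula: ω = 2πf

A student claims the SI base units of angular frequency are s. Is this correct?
Units of each symbol in ω = 2πf:
  f (frequency): 1/s
  The factor 2π is dimensionless.

Multiplying the contributions: [1/s]
Adding exponents of each base unit: s: -1
SI base units of angular frequency: 1/s

The claimed units s (exponents s: 1) do not match the derived units 1/s (exponents s: -1), so the claim is incorrect.

Answer: No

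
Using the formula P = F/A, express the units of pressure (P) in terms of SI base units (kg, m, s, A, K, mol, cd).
Units of each symbol in P = F/A:
  F (force): kg·m/s²
  A (area): m²  → in the denominator, contributes 1/m²

Multiplying the contributions: [kg·m/s²] · [1/m²]
Adding exponents of each base unit: kg: 1, m: -1, s: -2
SI base units of pressure: kg/(m·s²)

Answer: kg/(m·s²)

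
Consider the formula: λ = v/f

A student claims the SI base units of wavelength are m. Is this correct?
Units of each symbol in λ = v/f:
  v (wave speed): m/s
  f (frequency): 1/s  → in the denominator, contributes s

Multiplying the contributions: [m/s] · [s]
Adding exponents of each base unit: m: 1
SI base units of wavelength: m

The claimed units m match the derived units, so the claim is correct.

Answer: Yes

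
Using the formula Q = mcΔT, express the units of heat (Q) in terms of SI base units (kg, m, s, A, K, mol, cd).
Units of each symbol in Q = mcΔT:
  m (mass): kg
  c (specific heat capacity, in J/(kg·K)): m²/(s²·K)
  ΔT (temperature change): K

Multiplying the contributions: [kg] · [m²/(s²·K)] · [K]
Adding exponents of each base unit: kg: 1, m: 2, s: -2
SI base units of heat: kg·m²/s²

Answer: kg·m²/s²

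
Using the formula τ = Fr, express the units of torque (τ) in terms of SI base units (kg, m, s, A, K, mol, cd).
Units of each symbol in τ = Fr:
  F (force): kg·m/s²
  r (lever arm): m

Multiplying the contributions: [kg·m/s²] · [m]
Adding exponents of each base unit: kg: 1, m: 2, s: -2
SI base units of torque: kg·m²/s²

Answer: kg·m²/s²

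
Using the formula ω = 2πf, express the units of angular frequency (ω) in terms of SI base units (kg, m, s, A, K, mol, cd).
Units of each symbol in ω = 2πf:
  f (frequency): 1/s
  The factor 2π is dimensionless.

Multiplying the contributions: [1/s]
Adding exponents of each base unit: s: -1
SI base units of angular frequency: 1/s

Answer: 1/s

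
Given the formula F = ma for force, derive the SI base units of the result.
Units of each symbol in F = ma:
  m (mass): kg
  a (acceleration): m/s²

Multiplying the contributions: [kg] · [m/s²]
Adding exponents of each base unit: kg: 1, m: 1, s: -2
SI base units of force: kg·m/s²

Answer: kg·m/s²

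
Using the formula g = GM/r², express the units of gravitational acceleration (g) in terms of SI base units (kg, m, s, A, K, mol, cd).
Units of each symbol in g = GM/r²:
  G (gravitational constant): m³/(kg·s²)
  M (mass): kg
  r (distance): m  → to the power 2 in the denominator, contributes 1/m²

Multiplying the contributions: [m³/(kg·s²)] · [kg] · [1/m²]
Adding exponents of each base unit: m: 1, s: -2
SI base units of gravitational acceleration: m/s²

Answer: m/s²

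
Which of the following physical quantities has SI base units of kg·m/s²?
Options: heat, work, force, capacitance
Checking the SI base units of each option:
  heat (Q = mcΔT): kg·m²/s²  ✗
  work (W = Fd): kg·m²/s²  ✗
  force (F = ma): kg·m/s²  ✓ matches
  capacitance (C = Q/V): s⁴·A²/(kg·m²)  ✗

Only force has units kg·m/s².

Answer: force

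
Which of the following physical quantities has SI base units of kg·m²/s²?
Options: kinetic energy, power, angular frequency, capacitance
Checking the SI base units of each option:
  kinetic energy (E = ½mv²): kg·m²/s²  ✓ matches
  power (P = W/t): kg·m²/s³  ✗
  angular frequency (ω = 2πf): 1/s  ✗
  capacitance (C = Q/V): s⁴·A²/(kg·m²)  ✗

Only kinetic energy has units kg·m²/s².

Answer: kinetic energy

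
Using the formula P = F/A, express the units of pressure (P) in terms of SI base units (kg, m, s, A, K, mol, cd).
Units of each symbol in P = F/A:
  F (force): kg·m/s²
  A (area): m²  → in the denominator, contributes 1/m²

Multiplying the contributions: [kg·m/s²] · [1/m²]
Adding exponents of each base unit: kg: 1, m: -1, s: -2
SI base units of pressure: kg/(m·s²)

Answer: kg/(m·s²)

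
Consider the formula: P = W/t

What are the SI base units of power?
Units of each symbol in P = W/t:
  W (work): kg·m²/s²
  t (time): s  → in the denominator, contributes 1/s

Multiplying the contributions: [kg·m²/s²] · [1/s]
Adding exponents of each base unit: kg: 1, m: 2, s: -3
SI base units of power: kg·m²/s³

Answer: kg·m²/s³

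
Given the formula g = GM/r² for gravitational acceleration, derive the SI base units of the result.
Units of each symbol in g = GM/r²:
  G (gravitational constant): m³/(kg·s²)
  M (mass): kg
  r (distance): m  → to the power 2 in the denominator, contributes 1/m²

Multiplying the contributions: [m³/(kg·s²)] · [kg] · [1/m²]
Adding exponents of each base unit: m: 1, s: -2
SI base units of gravitational acceleration: m/s²

Answer: m/s²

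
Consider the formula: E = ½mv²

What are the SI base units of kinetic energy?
Units of each symbol in E = ½mv²:
  m (mass): kg
  v (speed): m/s  → to the power 2, contributes m²/s²
  The factor ½ is dimensionless.

Multiplying the contributions: [kg] · [m²/s²]
Adding exponents of each base unit: kg: 1, m: 2, s: -2
SI base units of kinetic energy: kg·m²/s²

Answer: kg·m²/s²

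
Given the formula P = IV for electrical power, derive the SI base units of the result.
Units of each symbol in P = IV:
  I (current): A
  V (voltage, in volts): kg·m²/(s³·A)

Multiplying the contributions: [A] · [kg·m²/(s³·A)]
Adding exponents of each base unit: kg: 1, m: 2, s: -3
SI base units of electrical power: kg·m²/s³

Answer: kg·m²/s³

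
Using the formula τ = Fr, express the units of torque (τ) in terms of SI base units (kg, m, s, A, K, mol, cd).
Units of each symbol in τ = Fr:
  F (force): kg·m/s²
  r (lever arm): m

Multiplying the contributions: [kg·m/s²] · [m]
Adding exponents of each base unit: kg: 1, m: 2, s: -2
SI base units of torque: kg·m²/s²

Answer: kg·m²/s²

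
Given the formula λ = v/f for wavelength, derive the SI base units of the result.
Units of each symbol in λ = v/f:
  v (wave speed): m/s
  f (frequency): 1/s  → in the denominator, contributes s

Multiplying the contributions: [m/s] · [s]
Adding exponents of each base unit: m: 1
SI base units of wavelength: m

Answer: m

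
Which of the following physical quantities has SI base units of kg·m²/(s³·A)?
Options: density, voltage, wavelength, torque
Checking the SI base units of each option:
  density (ρ = m/V): kg/m³  ✗
  voltage (V = IR): kg·m²/(s³·A)  ✓ matches
  wavelength (λ = v/f): m  ✗
  torque (τ = Fr): kg·m²/s²  ✗

Only voltage has units kg·m²/(s³·A).

Answer: voltage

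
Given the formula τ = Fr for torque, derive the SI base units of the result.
Units of each symbol in τ = Fr:
  F (force): kg·m/s²
  r (lever arm): m

Multiplying the contributions: [kg·m/s²] · [m]
Adding exponents of each base unit: kg: 1, m: 2, s: -2
SI base units of torque: kg·m²/s²

Answer: kg·m²/s²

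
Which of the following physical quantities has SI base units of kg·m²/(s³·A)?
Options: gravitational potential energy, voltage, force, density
Checking the SI base units of each option:
  gravitational potential energy (U = -GMm/r): kg·m²/s²  ✗
  voltage (V = IR): kg·m²/(s³·A)  ✓ matches
  force (F = ma): kg·m/s²  ✗
  density (ρ = m/V): kg/m³  ✗

Only voltage has units kg·m²/(s³·A).

Answer: voltage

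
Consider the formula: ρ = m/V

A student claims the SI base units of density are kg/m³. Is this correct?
Units of each symbol in ρ = m/V:
  m (mass): kg
  V (volume): m³  → in the denominator, contributes 1/m³

Multiplying the contributions: [kg] · [1/m³]
Adding exponents of each base unit: kg: 1, m: -3
SI base units of density: kg/m³

The claimed units kg/m³ match the derived units, so the claim is correct.

Answer: Yes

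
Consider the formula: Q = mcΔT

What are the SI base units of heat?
Units of each symbol in Q = mcΔT:
  m (mass): kg
  c (specific heat capacity, in J/(kg·K)): m²/(s²·K)
  ΔT (temperature change): K

Multiplying the contributions: [kg] · [m²/(s²·K)] · [K]
Adding exponents of each base unit: kg: 1, m: 2, s: -2
SI base units of heat: kg·m²/s²

Answer: kg·m²/s²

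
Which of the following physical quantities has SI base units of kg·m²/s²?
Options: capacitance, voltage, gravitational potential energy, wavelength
Checking the SI base units of each option:
  capacitance (C = Q/V): s⁴·A²/(kg·m²)  ✗
  voltage (V = IR): kg·m²/(s³·A)  ✗
  gravitational potential energy (U = -GMm/r): kg·m²/s²  ✓ matches
  wavelength (λ = v/f): m  ✗

Only gravitational potential energy has units kg·m²/s².

Answer: gravitational potential energy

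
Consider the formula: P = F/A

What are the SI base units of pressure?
Units of each symbol in P = F/A:
  F (force): kg·m/s²
  A (area): m²  → in the denominator, contributes 1/m²

Multiplying the contributions: [kg·m/s²] · [1/m²]
Adding exponents of each base unit: kg: 1, m: -1, s: -2
SI base units of pressure: kg/(m·s²)

Answer: kg/(m·s²)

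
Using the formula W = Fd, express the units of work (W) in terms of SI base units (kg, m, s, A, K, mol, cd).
Units of each symbol in W = Fd:
  F (force): kg·m/s²
  d (displacement): m

Multiplying the contributions: [kg·m/s²] · [m]
Adding exponents of each base unit: kg: 1, m: 2, s: -2
SI base units of work: kg·m²/s²

Answer: kg·m²/s²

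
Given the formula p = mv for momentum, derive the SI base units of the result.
Units of each symbol in p = mv:
  m (mass): kg
  v (velocity): m/s

Multiplying the contributions: [kg] · [m/s]
Adding exponents of each base unit: kg: 1, m: 1, s: -1
SI base units of momentum: kg·m/s

Answer: kg·m/s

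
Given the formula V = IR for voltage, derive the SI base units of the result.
Units of each symbol in V = IR:
  I (current): A
  R (resistance, in ohms): kg·m²/(s³·A²)

Multiplying the contributions: [A] · [kg·m²/(s³·A²)]
Adding exponents of each base unit: kg: 1, m: 2, s: -3, A: -1
SI base units of voltage: kg·m²/(s³·A)

Answer: kg·m²/(s³·A)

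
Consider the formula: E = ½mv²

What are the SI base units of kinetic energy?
Units of each symbol in E = ½mv²:
  m (mass): kg
  v (speed): m/s  → to the power 2, contributes m²/s²
  The factor ½ is dimensionless.

Multiplying the contributions: [kg] · [m²/s²]
Adding exponents of each base unit: kg: 1, m: 2, s: -2
SI base units of kinetic energy: kg·m²/s²

Answer: kg·m²/s²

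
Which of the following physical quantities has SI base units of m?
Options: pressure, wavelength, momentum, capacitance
Checking the SI base units of each option:
  pressure (P = F/A): kg/(m·s²)  ✗
  wavelength (λ = v/f): m  ✓ matches
  momentum (p = mv): kg·m/s  ✗
  capacitance (C = Q/V): s⁴·A²/(kg·m²)  ✗

Only wavelength has units m.

Answer: wavelength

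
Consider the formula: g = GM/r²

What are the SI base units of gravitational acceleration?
Units of each symbol in g = GM/r²:
  G (gravitational constant): m³/(kg·s²)
  M (mass): kg
  r (distance): m  → to the power 2 in the denominator, contributes 1/m²

Multiplying the contributions: [m³/(kg·s²)] · [kg] · [1/m²]
Adding exponents of each base unit: m: 1, s: -2
SI base units of gravitational acceleration: m/s²

Answer: m/s²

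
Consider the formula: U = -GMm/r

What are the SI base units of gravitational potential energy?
Units of each symbol in U = -GMm/r:
  G (gravitational constant): m³/(kg·s²)
  M (mass): kg
  m (mass): kg
  r (distance): m  → in the denominator, contributes 1/m
  The minus sign does not affect the units.

Multiplying the contributions: [m³/(kg·s²)] · [kg] · [kg] · [1/m]
Adding exponents of each base unit: kg: 1, m: 2, s: -2
SI base units of gravitational potential energy: kg·m²/s²

Answer: kg·m²/s²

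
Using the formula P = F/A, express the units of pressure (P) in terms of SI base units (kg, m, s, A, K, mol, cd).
Units of each symbol in P = F/A:
  F (force): kg·m/s²
  A (area): m²  → in the denominator, contributes 1/m²

Multiplying the contributions: [kg·m/s²] · [1/m²]
Adding exponents of each base unit: kg: 1, m: -1, s: -2
SI base units of pressure: kg/(m·s²)

Answer: kg/(m·s²)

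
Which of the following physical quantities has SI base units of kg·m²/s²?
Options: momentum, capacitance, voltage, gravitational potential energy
Checking the SI base units of each option:
  momentum (p = mv): kg·m/s  ✗
  capacitance (C = Q/V): s⁴·A²/(kg·m²)  ✗
  voltage (V = IR): kg·m²/(s³·A)  ✗
  gravitational potential energy (U = -GMm/r): kg·m²/s²  ✓ matches

Only gravitational potential energy has units kg·m²/s².

Answer: gravitational potential energy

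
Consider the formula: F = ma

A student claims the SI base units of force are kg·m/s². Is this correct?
Units of each symbol in F = ma:
  m (mass): kg
  a (acceleration): m/s²

Multiplying the contributions: [kg] · [m/s²]
Adding exponents of each base unit: kg: 1, m: 1, s: -2
SI base units of force: kg·m/s²

The claimed units kg·m/s² match the derived units, so the claim is correct.

Answer: Yes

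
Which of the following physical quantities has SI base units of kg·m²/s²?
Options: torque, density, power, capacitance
Checking the SI base units of each option:
  torque (τ = Fr): kg·m²/s²  ✓ matches
  density (ρ = m/V): kg/m³  ✗
  power (P = W/t): kg·m²/s³  ✗
  capacitance (C = Q/V): s⁴·A²/(kg·m²)  ✗

Only torque has units kg·m²/s².

Answer: torque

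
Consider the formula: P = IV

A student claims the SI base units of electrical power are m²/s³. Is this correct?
Units of each symbol in P = IV:
  I (current): A
  V (voltage, in volts): kg·m²/(s³·A)

Multiplying the contributions: [A] · [kg·m²/(s³·A)]
Adding exponents of each base unit: kg: 1, m: 2, s: -3
SI base units of electrical power: kg·m²/s³

The claimed units m²/s³ (exponents m: 2, s: -3) do not match the derived units kg·m²/s³ (exponents kg: 1, m: 2, s: -3), so the claim is incorrect.

Answer: No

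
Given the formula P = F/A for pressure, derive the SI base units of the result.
Units of each symbol in P = F/A:
  F (force): kg·m/s²
  A (area): m²  → in the denominator, contributes 1/m²

Multiplying the contributions: [kg·m/s²] · [1/m²]
Adding exponents of each base unit: kg: 1, m: -1, s: -2
SI base units of pressure: kg/(m·s²)

Answer: kg/(m·s²)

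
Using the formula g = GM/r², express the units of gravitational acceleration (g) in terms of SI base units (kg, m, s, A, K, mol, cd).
Units of each symbol in g = GM/r²:
  G (gravitational constant): m³/(kg·s²)
  M (mass): kg
  r (distance): m  → to the power 2 in the denominator, contributes 1/m²

Multiplying the contributions: [m³/(kg·s²)] · [kg] · [1/m²]
Adding exponents of each base unit: m: 1, s: -2
SI base units of gravitational acceleration: m/s²

Answer: m/s²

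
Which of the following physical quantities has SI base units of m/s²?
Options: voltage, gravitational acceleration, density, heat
Checking the SI base units of each option:
  voltage (V = IR): kg·m²/(s³·A)  ✗
  gravitational acceleration (g = GM/r²): m/s²  ✓ matches
  density (ρ = m/V): kg/m³  ✗
  heat (Q = mcΔT): kg·m²/s²  ✗

Only gravitational acceleration has units m/s².

Answer: gravitational acceleration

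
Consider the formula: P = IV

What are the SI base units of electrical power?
Units of each symbol in P = IV:
  I (current): A
  V (voltage, in volts): kg·m²/(s³·A)

Multiplying the contributions: [A] · [kg·m²/(s³·A)]
Adding exponents of each base unit: kg: 1, m: 2, s: -3
SI base units of electrical power: kg·m²/s³

Answer: kg·m²/s³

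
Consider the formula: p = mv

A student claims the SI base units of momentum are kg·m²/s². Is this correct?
Units of each symbol in p = mv:
  m (mass): kg
  v (velocity): m/s

Multiplying the contributions: [kg] · [m/s]
Adding exponents of each base unit: kg: 1, m: 1, s: -1
SI base units of momentum: kg·m/s

The claimed units kg·m²/s² (exponents kg: 1, m: 2, s: -2) do not match the derived units kg·m/s (exponents kg: 1, m: 1, s: -1), so the claim is incorrect.

Answer: No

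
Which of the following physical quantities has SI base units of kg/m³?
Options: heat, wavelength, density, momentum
Checking the SI base units of each option:
  heat (Q = mcΔT): kg·m²/s²  ✗
  wavelength (λ = v/f): m  ✗
  density (ρ = m/V): kg/m³  ✓ matches
  momentum (p = mv): kg·m/s  ✗

Only density has units kg/m³.

Answer: density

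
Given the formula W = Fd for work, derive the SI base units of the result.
Units of each symbol in W = Fd:
  F (force): kg·m/s²
  d (displacement): m

Multiplying the contributions: [kg·m/s²] · [m]
Adding exponents of each base unit: kg: 1, m: 2, s: -2
SI base units of work: kg·m²/s²

Answer: kg·m²/s²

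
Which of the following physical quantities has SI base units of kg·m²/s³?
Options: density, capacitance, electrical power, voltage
Checking the SI base units of each option:
  density (ρ = m/V): kg/m³  ✗
  capacitance (C = Q/V): s⁴·A²/(kg·m²)  ✗
  electrical power (P = IV): kg·m²/s³  ✓ matches
  voltage (V = IR): kg·m²/(s³·A)  ✗

Only electrical power has units kg·m²/s³.

Answer: electrical power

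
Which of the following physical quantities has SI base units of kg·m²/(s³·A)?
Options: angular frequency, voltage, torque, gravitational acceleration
Checking the SI base units of each option:
  angular frequency (ω = 2πf): 1/s  ✗
  voltage (V = IR): kg·m²/(s³·A)  ✓ matches
  torque (τ = Fr): kg·m²/s²  ✗
  gravitational acceleration (g = GM/r²): m/s²  ✗

Only voltage has units kg·m²/(s³·A).

Answer: voltage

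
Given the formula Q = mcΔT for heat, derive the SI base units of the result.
Units of each symbol in Q = mcΔT:
  m (mass): kg
  c (specific heat capacity, in J/(kg·K)): m²/(s²·K)
  ΔT (temperature change): K

Multiplying the contributions: [kg] · [m²/(s²·K)] · [K]
Adding exponents of each base unit: kg: 1, m: 2, s: -2
SI base units of heat: kg·m²/s²

Answer: kg·m²/s²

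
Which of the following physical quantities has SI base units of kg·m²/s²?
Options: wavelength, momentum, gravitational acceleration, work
Checking the SI base units of each option:
  wavelength (λ = v/f): m  ✗
  momentum (p = mv): kg·m/s  ✗
  gravitational acceleration (g = GM/r²): m/s²  ✗
  work (W = Fd): kg·m²/s²  ✓ matches

Only work has units kg·m²/s².

Answer: work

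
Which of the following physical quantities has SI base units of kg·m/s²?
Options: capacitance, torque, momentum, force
Checking the SI base units of each option:
  capacitance (C = Q/V): s⁴·A²/(kg·m²)  ✗
  torque (τ = Fr): kg·m²/s²  ✗
  momentum (p = mv): kg·m/s  ✗
  force (F = ma): kg·m/s²  ✓ matches

Only force has units kg·m/s².

Answer: force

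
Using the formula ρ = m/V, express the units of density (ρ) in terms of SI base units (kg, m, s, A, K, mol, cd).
Units of each symbol in ρ = m/V:
  m (mass): kg
  V (volume): m³  → in the denominator, contributes 1/m³

Multiplying the contributions: [kg] · [1/m³]
Adding exponents of each base unit: kg: 1, m: -3
SI base units of density: kg/m³

Answer: kg/m³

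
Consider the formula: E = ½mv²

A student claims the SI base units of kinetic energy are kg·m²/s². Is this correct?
Units of each symbol in E = ½mv²:
  m (mass): kg
  v (speed): m/s  → to the power 2, contributes m²/s²
  The factor ½ is dimensionless.

Multiplying the contributions: [kg] · [m²/s²]
Adding exponents of each base unit: kg: 1, m: 2, s: -2
SI base units of kinetic energy: kg·m²/s²

The claimed units kg·m²/s² match the derived units, so the claim is correct.

Answer: Yes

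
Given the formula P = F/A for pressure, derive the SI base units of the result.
Units of each symbol in P = F/A:
  F (force): kg·m/s²
  A (area): m²  → in the denominator, contributes 1/m²

Multiplying the contributions: [kg·m/s²] · [1/m²]
Adding exponents of each base unit: kg: 1, m: -1, s: -2
SI base units of pressure: kg/(m·s²)

Answer: kg/(m·s²)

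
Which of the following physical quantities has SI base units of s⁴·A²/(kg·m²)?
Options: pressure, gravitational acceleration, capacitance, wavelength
Checking the SI base units of each option:
  pressure (P = F/A): kg/(m·s²)  ✗
  gravitational acceleration (g = GM/r²): m/s²  ✗
  capacitance (C = Q/V): s⁴·A²/(kg·m²)  ✓ matches
  wavelength (λ = v/f): m  ✗

Only capacitance has units s⁴·A²/(kg·m²).

Answer: capacitance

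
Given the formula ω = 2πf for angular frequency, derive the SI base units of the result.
Units of each symbol in ω = 2πf:
  f (frequency): 1/s
  The factor 2π is dimensionless.

Multiplying the contributions: [1/s]
Adding exponents of each base unit: s: -1
SI base units of angular frequency: 1/s

Answer: 1/s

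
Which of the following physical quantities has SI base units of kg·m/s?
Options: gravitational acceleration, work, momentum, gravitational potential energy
Checking the SI base units of each option:
  gravitational acceleration (g = GM/r²): m/s²  ✗
  work (W = Fd): kg·m²/s²  ✗
  momentum (p = mv): kg·m/s  ✓ matches
  gravitational potential energy (U = -GMm/r): kg·m²/s²  ✗

Only momentum has units kg·m/s.

Answer: momentum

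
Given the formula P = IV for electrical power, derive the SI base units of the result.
Units of each symbol in P = IV:
  I (current): A
  V (voltage, in volts): kg·m²/(s³·A)

Multiplying the contributions: [A] · [kg·m²/(s³·A)]
Adding exponents of each base unit: kg: 1, m: 2, s: -3
SI base units of electrical power: kg·m²/s³

Answer: kg·m²/s³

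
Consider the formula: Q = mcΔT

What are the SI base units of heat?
Units of each symbol in Q = mcΔT:
  m (mass): kg
  c (specific heat capacity, in J/(kg·K)): m²/(s²·K)
  ΔT (temperature change): K

Multiplying the contributions: [kg] · [m²/(s²·K)] · [K]
Adding exponents of each base unit: kg: 1, m: 2, s: -2
SI base units of heat: kg·m²/s²

Answer: kg·m²/s²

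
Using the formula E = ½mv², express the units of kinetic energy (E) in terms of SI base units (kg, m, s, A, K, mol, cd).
Units of each symbol in E = ½mv²:
  m (mass): kg
  v (speed): m/s  → to the power 2, contributes m²/s²
  The factor ½ is dimensionless.

Multiplying the contributions: [kg] · [m²/s²]
Adding exponents of each base unit: kg: 1, m: 2, s: -2
SI base units of kinetic energy: kg·m²/s²

Answer: kg·m²/s²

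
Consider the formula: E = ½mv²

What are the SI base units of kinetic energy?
Units of each symbol in E = ½mv²:
  m (mass): kg
  v (speed): m/s  → to the power 2, contributes m²/s²
  The factor ½ is dimensionless.

Multiplying the contributions: [kg] · [m²/s²]
Adding exponents of each base unit: kg: 1, m: 2, s: -2
SI base units of kinetic energy: kg·m²/s²

Answer: kg·m²/s²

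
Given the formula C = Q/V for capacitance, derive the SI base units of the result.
Units of each symbol in C = Q/V:
  Q (charge, in coulombs): s·A
  V (voltage, in volts): kg·m²/(s³·A)  → in the denominator, contributes s³·A/(kg·m²)

Multiplying the contributions: [s·A] · [s³·A/(kg·m²)]
Adding exponents of each base unit: kg: -1, m: -2, s: 4, A: 2
SI base units of capacitance: s⁴·A²/(kg·m²)

Answer: s⁴·A²/(kg·m²)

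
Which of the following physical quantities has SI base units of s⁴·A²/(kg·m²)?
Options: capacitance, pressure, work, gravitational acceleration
Checking the SI base units of each option:
  capacitance (C = Q/V): s⁴·A²/(kg·m²)  ✓ matches
  pressure (P = F/A): kg/(m·s²)  ✗
  work (W = Fd): kg·m²/s²  ✗
  gravitational acceleration (g = GM/r²): m/s²  ✗

Only capacitance has units s⁴·A²/(kg·m²).

Answer: capacitance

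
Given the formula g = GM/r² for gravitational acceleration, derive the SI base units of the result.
Units of each symbol in g = GM/r²:
  G (gravitational constant): m³/(kg·s²)
  M (mass): kg
  r (distance): m  → to the power 2 in the denominator, contributes 1/m²

Multiplying the contributions: [m³/(kg·s²)] · [kg] · [1/m²]
Adding exponents of each base unit: m: 1, s: -2
SI base units of gravitational acceleration: m/s²

Answer: m/s²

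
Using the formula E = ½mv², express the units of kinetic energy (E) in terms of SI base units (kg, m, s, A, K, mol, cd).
Units of each symbol in E = ½mv²:
  m (mass): kg
  v (speed): m/s  → to the power 2, contributes m²/s²
  The factor ½ is dimensionless.

Multiplying the contributions: [kg] · [m²/s²]
Adding exponents of each base unit: kg: 1, m: 2, s: -2
SI base units of kinetic energy: kg·m²/s²

Answer: kg·m²/s²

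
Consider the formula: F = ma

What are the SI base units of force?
Units of each symbol in F = ma:
  m (mass): kg
  a (acceleration): m/s²

Multiplying the contributions: [kg] · [m/s²]
Adding exponents of each base unit: kg: 1, m: 1, s: -2
SI base units of force: kg·m/s²

Answer: kg·m/s²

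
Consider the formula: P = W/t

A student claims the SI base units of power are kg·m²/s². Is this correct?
Units of each symbol in P = W/t:
  W (work): kg·m²/s²
  t (time): s  → in the denominator, contributes 1/s

Multiplying the contributions: [kg·m²/s²] · [1/s]
Adding exponents of each base unit: kg: 1, m: 2, s: -3
SI base units of power: kg·m²/s³

The claimed units kg·m²/s² (exponents kg: 1, m: 2, s: -2) do not match the derived units kg·m²/s³ (exponents kg: 1, m: 2, s: -3), so the claim is incorrect.

Answer: No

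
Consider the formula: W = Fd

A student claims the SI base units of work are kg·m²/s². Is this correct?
Units of each symbol in W = Fd:
  F (force): kg·m/s²
  d (displacement): m

Multiplying the contributions: [kg·m/s²] · [m]
Adding exponents of each base unit: kg: 1, m: 2, s: -2
SI base units of work: kg·m²/s²

The claimed units kg·m²/s² match the derived units, so the claim is correct.

Answer: Yes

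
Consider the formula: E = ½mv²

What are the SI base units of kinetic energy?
Units of each symbol in E = ½mv²:
  m (mass): kg
  v (speed): m/s  → to the power 2, contributes m²/s²
  The factor ½ is dimensionless.

Multiplying the contributions: [kg] · [m²/s²]
Adding exponents of each base unit: kg: 1, m: 2, s: -2
SI base units of kinetic energy: kg·m²/s²

Answer: kg·m²/s²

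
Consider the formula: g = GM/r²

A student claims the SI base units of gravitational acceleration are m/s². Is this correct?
Units of each symbol in g = GM/r²:
  G (gravitational constant): m³/(kg·s²)
  M (mass): kg
  r (distance): m  → to the power 2 in the denominator, contributes 1/m²

Multiplying the contributions: [m³/(kg·s²)] · [kg] · [1/m²]
Adding exponents of each base unit: m: 1, s: -2
SI base units of gravitational acceleration: m/s²

The claimed units m/s² match the derived units, so the claim is correct.

Answer: Yes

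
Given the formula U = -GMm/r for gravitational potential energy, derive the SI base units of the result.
Units of each symbol in U = -GMm/r:
  G (gravitational constant): m³/(kg·s²)
  M (mass): kg
  m (mass): kg
  r (distance): m  → in the denominator, contributes 1/m
  The minus sign does not affect the units.

Multiplying the contributions: [m³/(kg·s²)] · [kg] · [kg] · [1/m]
Adding exponents of each base unit: kg: 1, m: 2, s: -2
SI base units of gravitational potential energy: kg·m²/s²

Answer: kg·m²/s²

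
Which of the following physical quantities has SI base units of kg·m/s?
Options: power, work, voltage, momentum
Checking the SI base units of each option:
  power (P = W/t): kg·m²/s³  ✗
  work (W = Fd): kg·m²/s²  ✗
  voltage (V = IR): kg·m²/(s³·A)  ✗
  momentum (p = mv): kg·m/s  ✓ matches

Only momentum has units kg·m/s.

Answer: momentum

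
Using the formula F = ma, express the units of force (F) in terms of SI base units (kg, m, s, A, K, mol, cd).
Units of each symbol in F = ma:
  m (mass): kg
  a (acceleration): m/s²

Multiplying the contributions: [kg] · [m/s²]
Adding exponents of each base unit: kg: 1, m: 1, s: -2
SI base units of force: kg·m/s²

Answer: kg·m/s²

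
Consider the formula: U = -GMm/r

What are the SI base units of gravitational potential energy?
Units of each symbol in U = -GMm/r:
  G (gravitational constant): m³/(kg·s²)
  M (mass): kg
  m (mass): kg
  r (distance): m  → in the denominator, contributes 1/m
  The minus sign does not affect the units.

Multiplying the contributions: [m³/(kg·s²)] · [kg] · [kg] · [1/m]
Adding exponents of each base unit: kg: 1, m: 2, s: -2
SI base units of gravitational potential energy: kg·m²/s²

Answer: kg·m²/s²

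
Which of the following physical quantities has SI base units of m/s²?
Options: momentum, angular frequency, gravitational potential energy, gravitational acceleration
Checking the SI base units of each option:
  momentum (p = mv): kg·m/s  ✗
  angular frequency (ω = 2πf): 1/s  ✗
  gravitational potential energy (U = -GMm/r): kg·m²/s²  ✗
  gravitational acceleration (g = GM/r²): m/s²  ✓ matches

Only gravitational acceleration has units m/s².

Answer: gravitational acceleration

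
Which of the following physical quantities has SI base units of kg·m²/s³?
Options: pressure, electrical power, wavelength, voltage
Checking the SI base units of each option:
  pressure (P = F/A): kg/(m·s²)  ✗
  electrical power (P = IV): kg·m²/s³  ✓ matches
  wavelength (λ = v/f): m  ✗
  voltage (V = IR): kg·m²/(s³·A)  ✗

Only electrical power has units kg·m²/s³.

Answer: electrical power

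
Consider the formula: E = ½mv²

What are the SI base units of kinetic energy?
Units of each symbol in E = ½mv²:
  m (mass): kg
  v (speed): m/s  → to the power 2, contributes m²/s²
  The factor ½ is dimensionless.

Multiplying the contributions: [kg] · [m²/s²]
Adding exponents of each base unit: kg: 1, m: 2, s: -2
SI base units of kinetic energy: kg·m²/s²

Answer: kg·m²/s²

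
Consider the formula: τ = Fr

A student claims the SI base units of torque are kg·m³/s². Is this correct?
Units of each symbol in τ = Fr:
  F (force): kg·m/s²
  r (lever arm): m

Multiplying the contributions: [kg·m/s²] · [m]
Adding exponents of each base unit: kg: 1, m: 2, s: -2
SI base units of torque: kg·m²/s²

The claimed units kg·m³/s² (exponents kg: 1, m: 3, s: -2) do not match the derived units kg·m²/s² (exponents kg: 1, m: 2, s: -2), so the claim is incorrect.

Answer: No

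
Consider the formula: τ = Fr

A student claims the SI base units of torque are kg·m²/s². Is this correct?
Units of each symbol in τ = Fr:
  F (force): kg·m/s²
  r (lever arm): m

Multiplying the contributions: [kg·m/s²] · [m]
Adding exponents of each base unit: kg: 1, m: 2, s: -2
SI base units of torque: kg·m²/s²

The claimed units kg·m²/s² match the derived units, so the claim is correct.

Answer: Yes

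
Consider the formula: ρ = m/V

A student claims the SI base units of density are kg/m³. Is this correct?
Units of each symbol in ρ = m/V:
  m (mass): kg
  V (volume): m³  → in the denominator, contributes 1/m³

Multiplying the contributions: [kg] · [1/m³]
Adding exponents of each base unit: kg: 1, m: -3
SI base units of density: kg/m³

The claimed units kg/m³ match the derived units, so the claim is correct.

Answer: Yes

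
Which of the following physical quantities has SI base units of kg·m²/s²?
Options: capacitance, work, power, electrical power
Checking the SI base units of each option:
  capacitance (C = Q/V): s⁴·A²/(kg·m²)  ✗
  work (W = Fd): kg·m²/s²  ✓ matches
  power (P = W/t): kg·m²/s³  ✗
  electrical power (P = IV): kg·m²/s³  ✗

Only work has units kg·m²/s².

Answer: work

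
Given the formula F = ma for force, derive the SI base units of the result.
Units of each symbol in F = ma:
  m (mass): kg
  a (acceleration): m/s²

Multiplying the contributions: [kg] · [m/s²]
Adding exponents of each base unit: kg: 1, m: 1, s: -2
SI base units of force: kg·m/s²

Answer: kg·m/s²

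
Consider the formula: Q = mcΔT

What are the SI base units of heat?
Units of each symbol in Q = mcΔT:
  m (mass): kg
  c (specific heat capacity, in J/(kg·K)): m²/(s²·K)
  ΔT (temperature change): K

Multiplying the contributions: [kg] · [m²/(s²·K)] · [K]
Adding exponents of each base unit: kg: 1, m: 2, s: -2
SI base units of heat: kg·m²/s²

Answer: kg·m²/s²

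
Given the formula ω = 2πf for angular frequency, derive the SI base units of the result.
Units of each symbol in ω = 2πf:
  f (frequency): 1/s
  The factor 2π is dimensionless.

Multiplying the contributions: [1/s]
Adding exponents of each base unit: s: -1
SI base units of angular frequency: 1/s

Answer: 1/s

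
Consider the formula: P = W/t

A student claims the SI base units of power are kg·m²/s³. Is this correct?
Units of each symbol in P = W/t:
  W (work): kg·m²/s²
  t (time): s  → in the denominator, contributes 1/s

Multiplying the contributions: [kg·m²/s²] · [1/s]
Adding exponents of each base unit: kg: 1, m: 2, s: -3
SI base units of power: kg·m²/s³

The claimed units kg·m²/s³ match the derived units, so the claim is correct.

Answer: Yes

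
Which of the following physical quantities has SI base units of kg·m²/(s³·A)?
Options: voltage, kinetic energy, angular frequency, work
Checking the SI base units of each option:
  voltage (V = IR): kg·m²/(s³·A)  ✓ matches
  kinetic energy (E = ½mv²): kg·m²/s²  ✗
  angular frequency (ω = 2πf): 1/s  ✗
  work (W = Fd): kg·m²/s²  ✗

Only voltage has units kg·m²/(s³·A).

Answer: voltage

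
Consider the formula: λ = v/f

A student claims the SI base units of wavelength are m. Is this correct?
Units of each symbol in λ = v/f:
  v (wave speed): m/s
  f (frequency): 1/s  → in the denominator, contributes s

Multiplying the contributions: [m/s] · [s]
Adding exponents of each base unit: m: 1
SI base units of wavelength: m

The claimed units m match the derived units, so the claim is correct.

Answer: Yes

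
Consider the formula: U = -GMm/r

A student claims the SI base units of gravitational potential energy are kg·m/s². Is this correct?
Units of each symbol in U = -GMm/r:
  G (gravitational constant): m³/(kg·s²)
  M (mass): kg
  m (mass): kg
  r (distance): m  → in the denominator, contributes 1/m
  The minus sign does not affect the units.

Multiplying the contributions: [m³/(kg·s²)] · [kg] · [kg] · [1/m]
Adding exponents of each base unit: kg: 1, m: 2, s: -2
SI base units of gravitational potential energy: kg·m²/s²

The claimed units kg·m/s² (exponents kg: 1, m: 1, s: -2) do not match the derived units kg·m²/s² (exponents kg: 1, m: 2, s: -2), so the claim is incorrect.

Answer: No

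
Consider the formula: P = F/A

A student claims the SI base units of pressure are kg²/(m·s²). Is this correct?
Units of each symbol in P = F/A:
  F (force): kg·m/s²
  A (area): m²  → in the denominator, contributes 1/m²

Multiplying the contributions: [kg·m/s²] · [1/m²]
Adding exponents of each base unit: kg: 1, m: -1, s: -2
SI base units of pressure: kg/(m·s²)

The claimed units kg²/(m·s²) (exponents kg: 2, m: -1, s: -2) do not match the derived units kg/(m·s²) (exponents kg: 1, m: -1, s: -2), so the claim is incorrect.

Answer: No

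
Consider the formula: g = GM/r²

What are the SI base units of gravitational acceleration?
Units of each symbol in g = GM/r²:
  G (gravitational constant): m³/(kg·s²)
  M (mass): kg
  r (distance): m  → to the power 2 in the denominator, contributes 1/m²

Multiplying the contributions: [m³/(kg·s²)] · [kg] · [1/m²]
Adding exponents of each base unit: m: 1, s: -2
SI base units of gravitational acceleration: m/s²

Answer: m/s²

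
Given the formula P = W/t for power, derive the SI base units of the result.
Units of each symbol in P = W/t:
  W (work): kg·m²/s²
  t (time): s  → in the denominator, contributes 1/s

Multiplying the contributions: [kg·m²/s²] · [1/s]
Adding exponents of each base unit: kg: 1, m: 2, s: -3
SI base units of power: kg·m²/s³

Answer: kg·m²/s³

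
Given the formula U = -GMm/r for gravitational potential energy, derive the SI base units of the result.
Units of each symbol in U = -GMm/r:
  G (gravitational constant): m³/(kg·s²)
  M (mass): kg
  m (mass): kg
  r (distance): m  → in the denominator, contributes 1/m
  The minus sign does not affect the units.

Multiplying the contributions: [m³/(kg·s²)] · [kg] · [kg] · [1/m]
Adding exponents of each base unit: kg: 1, m: 2, s: -2
SI base units of gravitational potential energy: kg·m²/s²

Answer: kg·m²/s²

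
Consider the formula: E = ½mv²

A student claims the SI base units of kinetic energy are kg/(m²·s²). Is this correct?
Units of each symbol in E = ½mv²:
  m (mass): kg
  v (speed): m/s  → to the power 2, contributes m²/s²
  The factor ½ is dimensionless.

Multiplying the contributions: [kg] · [m²/s²]
Adding exponents of each base unit: kg: 1, m: 2, s: -2
SI base units of kinetic energy: kg·m²/s²

The claimed units kg/(m²·s²) (exponents kg: 1, m: -2, s: -2) do not match the derived units kg·m²/s² (exponents kg: 1, m: 2, s: -2), so the claim is incorrect.

Answer: No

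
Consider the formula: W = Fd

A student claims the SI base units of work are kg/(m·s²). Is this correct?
Units of each symbol in W = Fd:
  F (force): kg·m/s²
  d (displacement): m

Multiplying the contributions: [kg·m/s²] · [m]
Adding exponents of each base unit: kg: 1, m: 2, s: -2
SI base units of work: kg·m²/s²

The claimed units kg/(m·s²) (exponents kg: 1, m: -1, s: -2) do not match the derived units kg·m²/s² (exponents kg: 1, m: 2, s: -2), so the claim is incorrect.

Answer: No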